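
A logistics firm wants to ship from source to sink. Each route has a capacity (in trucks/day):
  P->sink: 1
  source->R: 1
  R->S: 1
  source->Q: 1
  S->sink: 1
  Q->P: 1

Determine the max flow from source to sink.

Augment source->R->S->sink: bottleneck 1. Total 1.
Augment source->Q->P->sink: bottleneck 1. Total 2.
No augmenting path remains in the residual graph.

2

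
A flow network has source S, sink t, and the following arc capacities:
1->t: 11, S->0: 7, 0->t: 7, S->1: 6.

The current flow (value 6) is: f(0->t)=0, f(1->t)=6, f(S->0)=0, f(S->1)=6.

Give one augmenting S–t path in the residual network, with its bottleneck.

S->0->t, bottleneck 7

Residual along S->0->t: S->0: 7, 0->t: 7.
Bottleneck = min = 7.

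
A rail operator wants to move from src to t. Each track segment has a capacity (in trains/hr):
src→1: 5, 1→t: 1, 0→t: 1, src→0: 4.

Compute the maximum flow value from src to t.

2

Augment src→1→t: bottleneck 1. Total 1.
Augment src→0→t: bottleneck 1. Total 2.
No augmenting path remains in the residual graph.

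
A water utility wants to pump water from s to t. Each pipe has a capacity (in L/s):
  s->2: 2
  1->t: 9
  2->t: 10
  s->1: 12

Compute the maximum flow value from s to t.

11

Augment s->2->t: bottleneck 2. Total 2.
Augment s->1->t: bottleneck 9. Total 11.
No augmenting path remains in the residual graph.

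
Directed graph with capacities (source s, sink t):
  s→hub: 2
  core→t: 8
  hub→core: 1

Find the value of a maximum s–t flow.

1

Augment s→hub→core→t: bottleneck 1. Total 1.
No augmenting path remains in the residual graph.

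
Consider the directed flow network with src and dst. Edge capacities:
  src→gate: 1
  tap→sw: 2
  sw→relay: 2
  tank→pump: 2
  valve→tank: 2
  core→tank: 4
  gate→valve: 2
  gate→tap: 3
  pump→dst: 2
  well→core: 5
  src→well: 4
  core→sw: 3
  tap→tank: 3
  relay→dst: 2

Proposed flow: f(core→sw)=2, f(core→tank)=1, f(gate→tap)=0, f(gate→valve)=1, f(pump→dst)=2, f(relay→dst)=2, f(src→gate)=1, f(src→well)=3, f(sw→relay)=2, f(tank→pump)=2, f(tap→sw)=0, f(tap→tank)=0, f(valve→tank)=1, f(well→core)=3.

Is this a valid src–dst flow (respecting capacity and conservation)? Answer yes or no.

Yes

Every edge has 0 ≤ f(e) ≤ cap(e).
At each intermediate node, inflow equals outflow.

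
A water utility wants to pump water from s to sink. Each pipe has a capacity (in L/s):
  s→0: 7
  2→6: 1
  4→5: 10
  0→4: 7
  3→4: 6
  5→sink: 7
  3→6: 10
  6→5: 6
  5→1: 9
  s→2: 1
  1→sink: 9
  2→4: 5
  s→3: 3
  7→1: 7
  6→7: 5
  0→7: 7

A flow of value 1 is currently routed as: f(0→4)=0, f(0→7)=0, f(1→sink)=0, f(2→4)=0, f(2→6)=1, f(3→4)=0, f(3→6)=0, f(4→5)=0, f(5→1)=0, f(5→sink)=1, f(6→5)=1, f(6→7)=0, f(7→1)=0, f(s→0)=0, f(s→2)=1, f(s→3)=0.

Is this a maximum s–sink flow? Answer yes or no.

No

Residual path s→0→4→5→sink has bottleneck 6 > 0.
Pushing 6 along it raises the flow to 7, so the given flow is not maximum.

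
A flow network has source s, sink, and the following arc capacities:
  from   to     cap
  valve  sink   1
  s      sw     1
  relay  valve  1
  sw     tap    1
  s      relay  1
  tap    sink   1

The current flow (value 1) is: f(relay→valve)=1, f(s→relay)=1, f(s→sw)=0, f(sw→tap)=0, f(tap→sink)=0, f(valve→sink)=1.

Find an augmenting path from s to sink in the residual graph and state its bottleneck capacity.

Residual along s→sw→tap→sink: s→sw: 1, sw→tap: 1, tap→sink: 1.
Bottleneck = min = 1.

s→sw→tap→sink, bottleneck 1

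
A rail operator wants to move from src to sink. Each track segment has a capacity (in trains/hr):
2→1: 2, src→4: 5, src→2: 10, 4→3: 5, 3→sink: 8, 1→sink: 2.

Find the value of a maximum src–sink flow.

7

Augment src→4→3→sink: bottleneck 5. Total 5.
Augment src→2→1→sink: bottleneck 2. Total 7.
No augmenting path remains in the residual graph.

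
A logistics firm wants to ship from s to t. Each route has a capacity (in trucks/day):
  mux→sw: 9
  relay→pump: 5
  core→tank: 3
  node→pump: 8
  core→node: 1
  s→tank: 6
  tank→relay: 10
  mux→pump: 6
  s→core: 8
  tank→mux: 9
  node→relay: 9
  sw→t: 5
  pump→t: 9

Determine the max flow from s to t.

10

Augment s→core→node→pump→t: bottleneck 1. Total 1.
Augment s→tank→relay→pump→t: bottleneck 5. Total 6.
Augment s→tank→mux→sw→t: bottleneck 1. Total 7.
Augment s→core→tank→mux→sw→t: bottleneck 3. Total 10.
No augmenting path remains in the residual graph.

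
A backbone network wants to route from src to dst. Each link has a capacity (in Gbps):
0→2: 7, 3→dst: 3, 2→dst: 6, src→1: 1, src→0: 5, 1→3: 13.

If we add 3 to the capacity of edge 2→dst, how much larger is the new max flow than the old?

Original max flow = 6.
Edge 2→dst does not cross the min cut (source side {src}), so extra capacity there cannot help.
New max flow = 6. Increase = 0.

0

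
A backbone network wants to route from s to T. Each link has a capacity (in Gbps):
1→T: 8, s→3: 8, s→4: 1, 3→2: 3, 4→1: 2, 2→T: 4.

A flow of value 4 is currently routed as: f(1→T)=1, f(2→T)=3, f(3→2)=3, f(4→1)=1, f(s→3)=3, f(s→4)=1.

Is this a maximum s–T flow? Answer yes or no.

Residual reachable from s: {3, s}; T is not reachable.
Saturated cut: 3→2, s→4 with total capacity 4 = current flow value. Flow is maximum.

Yes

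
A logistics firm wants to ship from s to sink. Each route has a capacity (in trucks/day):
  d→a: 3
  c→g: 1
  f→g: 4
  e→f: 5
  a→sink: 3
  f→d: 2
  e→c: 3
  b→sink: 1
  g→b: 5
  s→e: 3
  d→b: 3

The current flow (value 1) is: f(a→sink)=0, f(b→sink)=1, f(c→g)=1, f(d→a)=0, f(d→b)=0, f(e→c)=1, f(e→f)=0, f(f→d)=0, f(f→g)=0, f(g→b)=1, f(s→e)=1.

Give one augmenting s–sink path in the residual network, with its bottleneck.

s→e→f→d→a→sink, bottleneck 2

Residual along s→e→f→d→a→sink: s→e: 2, e→f: 5, f→d: 2, d→a: 3, a→sink: 3.
Bottleneck = min = 2.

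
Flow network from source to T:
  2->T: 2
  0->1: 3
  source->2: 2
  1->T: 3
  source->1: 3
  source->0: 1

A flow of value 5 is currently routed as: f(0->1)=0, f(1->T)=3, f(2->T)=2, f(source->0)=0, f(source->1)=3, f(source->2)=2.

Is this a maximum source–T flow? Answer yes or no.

Residual reachable from source: {0, 1, source}; T is not reachable.
Saturated cut: source->2, 1->T with total capacity 5 = current flow value. Flow is maximum.

Yes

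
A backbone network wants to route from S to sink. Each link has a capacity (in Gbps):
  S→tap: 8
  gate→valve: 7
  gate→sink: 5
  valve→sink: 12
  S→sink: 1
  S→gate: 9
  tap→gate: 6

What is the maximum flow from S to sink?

Augment S→sink: bottleneck 1. Total 1.
Augment S→gate→sink: bottleneck 5. Total 6.
Augment S→gate→valve→sink: bottleneck 4. Total 10.
Augment S→tap→gate→valve→sink: bottleneck 3. Total 13.
No augmenting path remains in the residual graph.

13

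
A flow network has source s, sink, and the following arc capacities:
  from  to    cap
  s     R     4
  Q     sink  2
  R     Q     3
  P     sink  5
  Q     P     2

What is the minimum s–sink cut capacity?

Max flow = 3 (via 2 augmenting paths).
In the residual at optimum, the set reachable from s is {R, s}.
Cut edges: R→Q (cap 3). Sum = 3.

3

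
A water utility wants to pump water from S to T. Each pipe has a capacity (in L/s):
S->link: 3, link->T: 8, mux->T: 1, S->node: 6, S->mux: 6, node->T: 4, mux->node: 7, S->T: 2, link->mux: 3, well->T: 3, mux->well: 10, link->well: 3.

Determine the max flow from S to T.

13

Augment S->T: bottleneck 2. Total 2.
Augment S->link->T: bottleneck 3. Total 5.
Augment S->mux->T: bottleneck 1. Total 6.
Augment S->node->T: bottleneck 4. Total 10.
Augment S->mux->well->T: bottleneck 3. Total 13.
No augmenting path remains in the residual graph.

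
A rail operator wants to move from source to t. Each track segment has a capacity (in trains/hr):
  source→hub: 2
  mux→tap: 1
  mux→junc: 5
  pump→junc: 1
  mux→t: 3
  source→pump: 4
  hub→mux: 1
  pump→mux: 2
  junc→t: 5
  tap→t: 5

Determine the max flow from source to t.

4

Augment source→hub→mux→t: bottleneck 1. Total 1.
Augment source→pump→mux→t: bottleneck 2. Total 3.
Augment source→pump→junc→t: bottleneck 1. Total 4.
No augmenting path remains in the residual graph.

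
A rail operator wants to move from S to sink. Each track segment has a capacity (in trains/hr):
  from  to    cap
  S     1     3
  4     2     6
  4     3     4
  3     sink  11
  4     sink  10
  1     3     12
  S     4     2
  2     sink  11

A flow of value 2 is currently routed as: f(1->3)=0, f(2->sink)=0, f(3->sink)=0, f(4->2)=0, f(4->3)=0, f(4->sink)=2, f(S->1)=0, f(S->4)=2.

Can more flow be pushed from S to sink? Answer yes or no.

Residual path S->1->3->sink has bottleneck 3 > 0.
Pushing 3 along it raises the flow to 5, so the given flow is not maximum.

Yes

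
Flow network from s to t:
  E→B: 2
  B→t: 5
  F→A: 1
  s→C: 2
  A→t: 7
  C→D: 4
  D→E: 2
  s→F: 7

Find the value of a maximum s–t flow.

3

Augment s→F→A→t: bottleneck 1. Total 1.
Augment s→C→D→E→B→t: bottleneck 2. Total 3.
No augmenting path remains in the residual graph.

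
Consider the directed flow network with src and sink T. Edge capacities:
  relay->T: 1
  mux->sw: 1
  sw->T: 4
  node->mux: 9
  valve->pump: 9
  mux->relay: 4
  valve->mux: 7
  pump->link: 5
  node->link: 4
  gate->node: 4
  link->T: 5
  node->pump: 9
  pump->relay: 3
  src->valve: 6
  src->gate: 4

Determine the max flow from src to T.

7

Augment src->gate->node->link->T: bottleneck 4. Total 4.
Augment src->valve->pump->relay->T: bottleneck 1. Total 5.
Augment src->valve->pump->link->T: bottleneck 1. Total 6.
Augment src->valve->mux->sw->T: bottleneck 1. Total 7.
No augmenting path remains in the residual graph.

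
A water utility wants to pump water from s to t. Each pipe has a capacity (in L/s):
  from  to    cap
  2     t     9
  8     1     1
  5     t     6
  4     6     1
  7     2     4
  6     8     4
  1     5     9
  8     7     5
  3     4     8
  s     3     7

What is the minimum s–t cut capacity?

Max flow = 1 (via 1 augmenting path).
In the residual at optimum, the set reachable from s is {3, 4, s}.
Cut edges: 4->6 (cap 1). Sum = 1.

1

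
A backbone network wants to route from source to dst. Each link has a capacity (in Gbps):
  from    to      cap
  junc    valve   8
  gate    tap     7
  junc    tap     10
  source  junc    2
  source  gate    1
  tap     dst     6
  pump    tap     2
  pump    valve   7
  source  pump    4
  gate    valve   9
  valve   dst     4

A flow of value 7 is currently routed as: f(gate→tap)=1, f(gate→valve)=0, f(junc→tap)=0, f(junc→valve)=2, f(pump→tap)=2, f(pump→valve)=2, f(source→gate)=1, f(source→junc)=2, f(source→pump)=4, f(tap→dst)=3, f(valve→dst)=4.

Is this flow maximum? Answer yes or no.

Yes

Residual reachable from source: {source}; dst is not reachable.
Saturated cut: source→junc, source→gate, source→pump with total capacity 7 = current flow value. Flow is maximum.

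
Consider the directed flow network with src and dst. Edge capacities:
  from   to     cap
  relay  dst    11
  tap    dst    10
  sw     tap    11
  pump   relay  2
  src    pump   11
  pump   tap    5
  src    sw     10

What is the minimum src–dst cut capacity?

12

Max flow = 12 (via 3 augmenting paths).
In the residual at optimum, the set reachable from src is {pump, src, sw, tap}.
Cut edges: pump->relay (cap 2), tap->dst (cap 10). Sum = 12.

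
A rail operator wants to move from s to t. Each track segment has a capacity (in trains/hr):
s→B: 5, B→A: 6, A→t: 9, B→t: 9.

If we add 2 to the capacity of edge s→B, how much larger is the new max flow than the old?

2

Original max flow = 5.
After raising cap(s→B), augmenting paths through that edge carry 2 more units.
New max flow = 7. Increase = 2.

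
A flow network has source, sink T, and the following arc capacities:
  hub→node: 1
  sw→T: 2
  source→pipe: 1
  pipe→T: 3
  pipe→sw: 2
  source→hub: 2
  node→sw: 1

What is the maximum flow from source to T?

Augment source→pipe→T: bottleneck 1. Total 1.
Augment source→hub→node→sw→T: bottleneck 1. Total 2.
No augmenting path remains in the residual graph.

2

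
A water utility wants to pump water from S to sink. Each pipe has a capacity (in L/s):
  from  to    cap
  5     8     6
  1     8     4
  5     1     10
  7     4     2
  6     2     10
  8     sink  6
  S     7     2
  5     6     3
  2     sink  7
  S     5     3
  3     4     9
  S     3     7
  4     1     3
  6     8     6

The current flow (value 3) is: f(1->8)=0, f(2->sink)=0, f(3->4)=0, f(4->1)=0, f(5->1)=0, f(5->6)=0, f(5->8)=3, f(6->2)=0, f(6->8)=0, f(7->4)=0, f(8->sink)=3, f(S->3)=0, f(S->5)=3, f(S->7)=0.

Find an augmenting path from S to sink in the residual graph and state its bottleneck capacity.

Residual along S->7->4->1->8->sink: S->7: 2, 7->4: 2, 4->1: 3, 1->8: 4, 8->sink: 3.
Bottleneck = min = 2.

S->7->4->1->8->sink, bottleneck 2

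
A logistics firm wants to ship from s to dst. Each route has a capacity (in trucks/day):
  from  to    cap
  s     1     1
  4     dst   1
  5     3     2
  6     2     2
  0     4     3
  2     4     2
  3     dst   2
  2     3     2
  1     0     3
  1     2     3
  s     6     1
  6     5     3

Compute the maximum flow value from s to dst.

2

Augment s→6→5→3→dst: bottleneck 1. Total 1.
Augment s→1→2→3→dst: bottleneck 1. Total 2.
No augmenting path remains in the residual graph.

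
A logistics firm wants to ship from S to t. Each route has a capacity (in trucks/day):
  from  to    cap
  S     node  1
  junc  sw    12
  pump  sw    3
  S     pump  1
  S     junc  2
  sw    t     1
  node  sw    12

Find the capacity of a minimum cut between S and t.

1

Max flow = 1 (via 1 augmenting path).
In the residual at optimum, the set reachable from S is {S, junc, node, pump, sw}.
Cut edges: sw→t (cap 1). Sum = 1.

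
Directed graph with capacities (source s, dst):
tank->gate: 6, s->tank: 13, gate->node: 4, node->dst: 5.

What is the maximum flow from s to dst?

4

Augment s->tank->gate->node->dst: bottleneck 4. Total 4.
No augmenting path remains in the residual graph.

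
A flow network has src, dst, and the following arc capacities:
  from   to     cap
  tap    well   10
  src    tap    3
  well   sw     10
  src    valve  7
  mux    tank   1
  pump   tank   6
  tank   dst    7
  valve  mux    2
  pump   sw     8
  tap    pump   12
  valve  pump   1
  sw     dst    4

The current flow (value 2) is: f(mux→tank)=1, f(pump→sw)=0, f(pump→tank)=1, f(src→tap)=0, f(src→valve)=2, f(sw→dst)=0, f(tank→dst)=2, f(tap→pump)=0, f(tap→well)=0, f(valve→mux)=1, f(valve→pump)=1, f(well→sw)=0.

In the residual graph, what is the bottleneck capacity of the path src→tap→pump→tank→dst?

3

Residual capacities along the path: src→tap: 3, tap→pump: 12, pump→tank: 5, tank→dst: 5.
Minimum is 3.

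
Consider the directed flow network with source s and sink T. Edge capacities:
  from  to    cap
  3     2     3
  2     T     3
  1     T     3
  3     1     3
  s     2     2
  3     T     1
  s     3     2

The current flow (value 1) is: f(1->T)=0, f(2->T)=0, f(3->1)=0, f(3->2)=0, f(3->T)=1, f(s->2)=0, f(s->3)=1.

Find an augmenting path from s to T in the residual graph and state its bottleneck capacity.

s->2->T, bottleneck 2

Residual along s->2->T: s->2: 2, 2->T: 3.
Bottleneck = min = 2.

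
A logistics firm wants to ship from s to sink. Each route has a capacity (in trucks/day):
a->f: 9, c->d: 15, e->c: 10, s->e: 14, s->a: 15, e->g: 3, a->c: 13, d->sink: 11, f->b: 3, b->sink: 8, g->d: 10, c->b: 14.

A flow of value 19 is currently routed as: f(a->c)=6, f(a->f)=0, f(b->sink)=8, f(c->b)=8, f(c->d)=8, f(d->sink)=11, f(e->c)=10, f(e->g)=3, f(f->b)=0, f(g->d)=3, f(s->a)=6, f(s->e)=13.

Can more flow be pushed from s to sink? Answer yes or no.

Residual reachable from s: {a, b, c, d, e, f, g, s}; sink is not reachable.
Saturated cut: d->sink, b->sink with total capacity 19 = current flow value. Flow is maximum.

No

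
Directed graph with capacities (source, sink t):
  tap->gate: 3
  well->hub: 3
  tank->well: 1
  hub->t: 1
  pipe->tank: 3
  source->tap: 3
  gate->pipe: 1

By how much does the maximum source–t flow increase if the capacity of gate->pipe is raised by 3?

Original max flow = 1.
Even with extra capacity on gate->pipe, another cut of capacity 1 remains binding.
New max flow = 1. Increase = 0.

0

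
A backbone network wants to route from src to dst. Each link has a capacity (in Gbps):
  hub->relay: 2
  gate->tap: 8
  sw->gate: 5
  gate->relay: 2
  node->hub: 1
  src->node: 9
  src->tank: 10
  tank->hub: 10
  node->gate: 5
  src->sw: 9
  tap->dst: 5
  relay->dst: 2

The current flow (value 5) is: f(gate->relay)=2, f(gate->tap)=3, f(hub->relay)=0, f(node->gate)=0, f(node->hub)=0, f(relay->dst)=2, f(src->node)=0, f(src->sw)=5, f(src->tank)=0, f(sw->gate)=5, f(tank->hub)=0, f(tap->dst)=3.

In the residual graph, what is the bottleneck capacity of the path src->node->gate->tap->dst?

2

Residual capacities along the path: src->node: 9, node->gate: 5, gate->tap: 5, tap->dst: 2.
Minimum is 2.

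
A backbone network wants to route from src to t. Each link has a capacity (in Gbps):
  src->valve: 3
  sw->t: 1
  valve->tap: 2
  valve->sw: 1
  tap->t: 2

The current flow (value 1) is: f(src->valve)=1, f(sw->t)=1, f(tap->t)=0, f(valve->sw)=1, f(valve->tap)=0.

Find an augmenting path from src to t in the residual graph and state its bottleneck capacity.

src->valve->tap->t, bottleneck 2

Residual along src->valve->tap->t: src->valve: 2, valve->tap: 2, tap->t: 2.
Bottleneck = min = 2.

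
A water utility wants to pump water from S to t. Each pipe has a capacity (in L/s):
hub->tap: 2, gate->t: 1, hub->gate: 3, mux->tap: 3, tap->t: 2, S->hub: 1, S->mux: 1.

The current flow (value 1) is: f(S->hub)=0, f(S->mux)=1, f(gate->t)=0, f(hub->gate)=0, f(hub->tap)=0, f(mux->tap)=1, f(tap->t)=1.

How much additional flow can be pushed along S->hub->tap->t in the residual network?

Residual capacities along the path: S->hub: 1, hub->tap: 2, tap->t: 1.
Minimum is 1.

1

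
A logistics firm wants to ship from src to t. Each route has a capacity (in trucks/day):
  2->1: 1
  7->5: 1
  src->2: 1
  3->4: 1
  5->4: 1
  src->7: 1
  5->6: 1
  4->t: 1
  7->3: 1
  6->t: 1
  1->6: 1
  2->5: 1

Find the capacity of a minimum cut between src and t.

2

Max flow = 2 (via 2 augmenting paths).
In the residual at optimum, the set reachable from src is {src}.
Cut edges: src->7 (cap 1), src->2 (cap 1). Sum = 2.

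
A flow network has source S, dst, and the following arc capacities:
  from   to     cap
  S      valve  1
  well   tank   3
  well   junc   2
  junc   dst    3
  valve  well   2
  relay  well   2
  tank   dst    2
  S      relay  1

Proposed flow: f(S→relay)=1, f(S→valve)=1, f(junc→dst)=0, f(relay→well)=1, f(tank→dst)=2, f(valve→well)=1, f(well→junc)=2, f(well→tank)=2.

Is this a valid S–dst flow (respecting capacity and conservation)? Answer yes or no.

Conservation fails at well: inflow 2 ≠ outflow 4.

No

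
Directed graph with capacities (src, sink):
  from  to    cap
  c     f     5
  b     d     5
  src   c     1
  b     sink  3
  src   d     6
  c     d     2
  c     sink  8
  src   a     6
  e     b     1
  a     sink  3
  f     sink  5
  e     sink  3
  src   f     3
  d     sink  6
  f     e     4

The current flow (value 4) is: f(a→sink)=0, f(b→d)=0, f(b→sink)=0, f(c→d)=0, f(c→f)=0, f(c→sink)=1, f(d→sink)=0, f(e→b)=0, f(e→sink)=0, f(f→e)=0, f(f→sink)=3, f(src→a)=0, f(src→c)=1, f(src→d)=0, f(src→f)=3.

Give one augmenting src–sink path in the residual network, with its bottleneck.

Residual along src→a→sink: src→a: 6, a→sink: 3.
Bottleneck = min = 3.

src→a→sink, bottleneck 3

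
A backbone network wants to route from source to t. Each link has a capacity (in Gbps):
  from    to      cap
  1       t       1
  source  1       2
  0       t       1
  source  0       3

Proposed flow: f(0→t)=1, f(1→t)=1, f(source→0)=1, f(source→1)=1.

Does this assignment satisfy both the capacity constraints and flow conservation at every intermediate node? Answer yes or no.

Yes

Every edge has 0 ≤ f(e) ≤ cap(e).
At each intermediate node, inflow equals outflow.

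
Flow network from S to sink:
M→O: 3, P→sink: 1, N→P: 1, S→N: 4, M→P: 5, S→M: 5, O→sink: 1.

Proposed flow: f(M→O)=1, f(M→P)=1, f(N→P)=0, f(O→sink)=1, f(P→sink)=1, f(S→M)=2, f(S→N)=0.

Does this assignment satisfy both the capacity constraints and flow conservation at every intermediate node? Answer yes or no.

Every edge has 0 ≤ f(e) ≤ cap(e).
At each intermediate node, inflow equals outflow.

Yes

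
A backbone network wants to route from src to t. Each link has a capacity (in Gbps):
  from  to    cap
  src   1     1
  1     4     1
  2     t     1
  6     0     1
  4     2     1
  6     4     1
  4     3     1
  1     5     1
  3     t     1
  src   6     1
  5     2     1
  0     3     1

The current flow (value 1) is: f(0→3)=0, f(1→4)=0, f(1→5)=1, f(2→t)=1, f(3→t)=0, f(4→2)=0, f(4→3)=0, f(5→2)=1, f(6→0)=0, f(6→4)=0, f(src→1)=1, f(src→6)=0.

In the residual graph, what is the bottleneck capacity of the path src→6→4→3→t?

1

Residual capacities along the path: src→6: 1, 6→4: 1, 4→3: 1, 3→t: 1.
Minimum is 1.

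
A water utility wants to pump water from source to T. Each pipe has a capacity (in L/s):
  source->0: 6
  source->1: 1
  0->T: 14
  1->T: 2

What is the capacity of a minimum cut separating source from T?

7

Max flow = 7 (via 2 augmenting paths).
In the residual at optimum, the set reachable from source is {source}.
Cut edges: source->1 (cap 1), source->0 (cap 6). Sum = 7.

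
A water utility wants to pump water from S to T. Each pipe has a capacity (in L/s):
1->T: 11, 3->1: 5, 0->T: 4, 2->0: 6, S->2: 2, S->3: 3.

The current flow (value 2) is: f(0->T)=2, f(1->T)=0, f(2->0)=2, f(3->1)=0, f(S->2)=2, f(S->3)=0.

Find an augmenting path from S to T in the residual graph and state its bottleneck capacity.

Residual along S->3->1->T: S->3: 3, 3->1: 5, 1->T: 11.
Bottleneck = min = 3.

S->3->1->T, bottleneck 3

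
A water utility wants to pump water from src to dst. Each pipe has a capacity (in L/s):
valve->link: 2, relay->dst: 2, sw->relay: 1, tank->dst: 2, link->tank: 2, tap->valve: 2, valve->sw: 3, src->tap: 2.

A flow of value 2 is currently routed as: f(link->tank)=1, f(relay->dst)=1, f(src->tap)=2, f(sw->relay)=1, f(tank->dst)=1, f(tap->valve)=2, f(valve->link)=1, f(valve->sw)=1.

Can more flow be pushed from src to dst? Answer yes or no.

No

Residual reachable from src: {src}; dst is not reachable.
Saturated cut: src->tap with total capacity 2 = current flow value. Flow is maximum.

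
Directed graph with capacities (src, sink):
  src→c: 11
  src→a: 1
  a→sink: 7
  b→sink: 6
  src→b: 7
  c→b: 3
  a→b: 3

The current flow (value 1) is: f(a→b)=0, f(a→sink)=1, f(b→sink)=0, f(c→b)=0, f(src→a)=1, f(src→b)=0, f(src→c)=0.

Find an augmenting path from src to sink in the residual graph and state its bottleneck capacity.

src→b→sink, bottleneck 6

Residual along src→b→sink: src→b: 7, b→sink: 6.
Bottleneck = min = 6.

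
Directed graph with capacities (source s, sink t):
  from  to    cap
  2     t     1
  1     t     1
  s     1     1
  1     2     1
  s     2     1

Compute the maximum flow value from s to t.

2

Augment s→1→t: bottleneck 1. Total 1.
Augment s→2→t: bottleneck 1. Total 2.
No augmenting path remains in the residual graph.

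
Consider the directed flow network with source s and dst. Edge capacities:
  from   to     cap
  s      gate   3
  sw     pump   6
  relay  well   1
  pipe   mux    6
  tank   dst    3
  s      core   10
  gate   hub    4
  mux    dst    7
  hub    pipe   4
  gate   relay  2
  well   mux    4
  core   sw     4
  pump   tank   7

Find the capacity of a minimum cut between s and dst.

Max flow = 6 (via 2 augmenting paths).
In the residual at optimum, the set reachable from s is {core, pump, s, sw, tank}.
Cut edges: s→gate (cap 3), tank→dst (cap 3). Sum = 6.

6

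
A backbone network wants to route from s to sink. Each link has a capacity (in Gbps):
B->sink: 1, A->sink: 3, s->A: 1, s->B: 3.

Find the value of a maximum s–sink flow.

2

Augment s->B->sink: bottleneck 1. Total 1.
Augment s->A->sink: bottleneck 1. Total 2.
No augmenting path remains in the residual graph.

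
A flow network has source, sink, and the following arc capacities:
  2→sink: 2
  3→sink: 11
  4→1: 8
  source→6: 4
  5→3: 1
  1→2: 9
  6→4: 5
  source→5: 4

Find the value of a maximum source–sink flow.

3

Augment source→5→3→sink: bottleneck 1. Total 1.
Augment source→6→4→1→2→sink: bottleneck 2. Total 3.
No augmenting path remains in the residual graph.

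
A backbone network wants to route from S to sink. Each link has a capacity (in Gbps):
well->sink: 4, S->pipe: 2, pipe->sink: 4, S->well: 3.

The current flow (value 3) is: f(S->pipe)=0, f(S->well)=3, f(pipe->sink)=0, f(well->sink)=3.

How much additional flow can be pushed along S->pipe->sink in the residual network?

2

Residual capacities along the path: S->pipe: 2, pipe->sink: 4.
Minimum is 2.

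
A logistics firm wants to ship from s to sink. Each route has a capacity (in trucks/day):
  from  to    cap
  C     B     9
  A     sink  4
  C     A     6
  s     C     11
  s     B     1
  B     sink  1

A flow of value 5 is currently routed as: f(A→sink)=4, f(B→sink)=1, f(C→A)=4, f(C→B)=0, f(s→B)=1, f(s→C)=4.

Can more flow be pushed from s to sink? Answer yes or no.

Residual reachable from s: {A, B, C, s}; sink is not reachable.
Saturated cut: A→sink, B→sink with total capacity 5 = current flow value. Flow is maximum.

No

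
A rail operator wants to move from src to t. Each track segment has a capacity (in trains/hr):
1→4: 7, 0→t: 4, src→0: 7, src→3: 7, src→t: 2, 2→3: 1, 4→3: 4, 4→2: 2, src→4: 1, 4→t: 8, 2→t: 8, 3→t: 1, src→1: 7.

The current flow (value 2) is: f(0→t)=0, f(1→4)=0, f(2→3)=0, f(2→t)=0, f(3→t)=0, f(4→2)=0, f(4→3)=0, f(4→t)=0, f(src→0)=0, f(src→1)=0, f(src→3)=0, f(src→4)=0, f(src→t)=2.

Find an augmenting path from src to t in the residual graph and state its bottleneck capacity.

Residual along src→4→t: src→4: 1, 4→t: 8.
Bottleneck = min = 1.

src→4→t, bottleneck 1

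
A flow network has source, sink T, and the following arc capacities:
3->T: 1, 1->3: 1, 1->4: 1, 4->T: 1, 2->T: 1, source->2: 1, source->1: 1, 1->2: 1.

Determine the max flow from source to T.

2

Augment source->2->T: bottleneck 1. Total 1.
Augment source->1->4->T: bottleneck 1. Total 2.
No augmenting path remains in the residual graph.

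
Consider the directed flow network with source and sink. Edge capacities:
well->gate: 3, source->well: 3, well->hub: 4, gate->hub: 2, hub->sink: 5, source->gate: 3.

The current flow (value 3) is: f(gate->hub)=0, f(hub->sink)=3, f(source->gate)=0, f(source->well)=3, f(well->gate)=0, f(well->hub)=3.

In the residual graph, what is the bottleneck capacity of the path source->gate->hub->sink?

2

Residual capacities along the path: source->gate: 3, gate->hub: 2, hub->sink: 2.
Minimum is 2.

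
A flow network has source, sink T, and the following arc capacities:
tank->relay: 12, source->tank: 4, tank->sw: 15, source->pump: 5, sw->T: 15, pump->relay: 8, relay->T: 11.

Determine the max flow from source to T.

Augment source->pump->relay->T: bottleneck 5. Total 5.
Augment source->tank->relay->T: bottleneck 4. Total 9.
No augmenting path remains in the residual graph.

9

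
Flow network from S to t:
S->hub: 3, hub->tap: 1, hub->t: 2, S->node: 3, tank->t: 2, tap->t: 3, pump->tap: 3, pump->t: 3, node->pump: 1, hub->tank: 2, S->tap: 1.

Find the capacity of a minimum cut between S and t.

Max flow = 5 (via 4 augmenting paths).
In the residual at optimum, the set reachable from S is {S, node}.
Cut edges: S->hub (cap 3), S->tap (cap 1), node->pump (cap 1). Sum = 5.

5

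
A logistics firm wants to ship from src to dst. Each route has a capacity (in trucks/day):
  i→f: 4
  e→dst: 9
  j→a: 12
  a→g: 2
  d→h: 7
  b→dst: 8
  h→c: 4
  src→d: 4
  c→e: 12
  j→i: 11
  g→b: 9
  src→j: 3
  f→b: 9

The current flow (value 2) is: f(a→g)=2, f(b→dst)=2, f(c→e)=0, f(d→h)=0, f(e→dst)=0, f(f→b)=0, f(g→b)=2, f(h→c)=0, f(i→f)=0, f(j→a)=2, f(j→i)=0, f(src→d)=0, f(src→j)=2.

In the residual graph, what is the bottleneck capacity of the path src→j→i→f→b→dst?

Residual capacities along the path: src→j: 1, j→i: 11, i→f: 4, f→b: 9, b→dst: 6.
Minimum is 1.

1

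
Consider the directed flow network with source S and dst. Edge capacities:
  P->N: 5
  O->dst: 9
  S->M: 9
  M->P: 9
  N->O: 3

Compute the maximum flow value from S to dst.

3

Augment S->M->P->N->O->dst: bottleneck 3. Total 3.
No augmenting path remains in the residual graph.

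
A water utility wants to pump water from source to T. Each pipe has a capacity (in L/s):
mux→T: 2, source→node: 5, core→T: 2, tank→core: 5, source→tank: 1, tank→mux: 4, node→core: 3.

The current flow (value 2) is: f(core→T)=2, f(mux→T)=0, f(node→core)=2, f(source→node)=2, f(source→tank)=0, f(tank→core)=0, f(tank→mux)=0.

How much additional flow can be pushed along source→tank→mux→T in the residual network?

1

Residual capacities along the path: source→tank: 1, tank→mux: 4, mux→T: 2.
Minimum is 1.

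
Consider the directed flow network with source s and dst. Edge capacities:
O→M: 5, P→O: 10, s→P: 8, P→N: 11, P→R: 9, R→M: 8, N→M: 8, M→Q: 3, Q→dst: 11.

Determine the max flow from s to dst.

Augment s→P→O→M→Q→dst: bottleneck 3. Total 3.
No augmenting path remains in the residual graph.

3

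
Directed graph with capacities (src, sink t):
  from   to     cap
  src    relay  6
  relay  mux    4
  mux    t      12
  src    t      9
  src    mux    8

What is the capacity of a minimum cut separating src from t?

Max flow = 21 (via 3 augmenting paths).
In the residual at optimum, the set reachable from src is {relay, src}.
Cut edges: src→mux (cap 8), src→t (cap 9), relay→mux (cap 4). Sum = 21.

21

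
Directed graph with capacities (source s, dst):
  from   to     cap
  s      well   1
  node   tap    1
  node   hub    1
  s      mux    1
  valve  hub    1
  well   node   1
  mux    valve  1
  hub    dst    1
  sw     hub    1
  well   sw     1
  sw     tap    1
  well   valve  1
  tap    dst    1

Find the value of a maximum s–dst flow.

Augment s→well→node→hub→dst: bottleneck 1. Total 1.
Augment s→mux→valve→hub→node→tap→dst: bottleneck 1. Total 2.
No augmenting path remains in the residual graph.

2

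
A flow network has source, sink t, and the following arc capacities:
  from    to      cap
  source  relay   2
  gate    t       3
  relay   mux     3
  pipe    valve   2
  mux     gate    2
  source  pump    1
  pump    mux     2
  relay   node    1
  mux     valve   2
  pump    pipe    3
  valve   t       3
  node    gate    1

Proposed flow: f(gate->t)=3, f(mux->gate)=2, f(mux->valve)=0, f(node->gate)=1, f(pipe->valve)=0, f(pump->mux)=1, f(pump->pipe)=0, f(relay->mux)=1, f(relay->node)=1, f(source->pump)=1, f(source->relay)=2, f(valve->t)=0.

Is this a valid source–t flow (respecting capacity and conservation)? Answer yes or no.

Every edge has 0 ≤ f(e) ≤ cap(e).
At each intermediate node, inflow equals outflow.

Yes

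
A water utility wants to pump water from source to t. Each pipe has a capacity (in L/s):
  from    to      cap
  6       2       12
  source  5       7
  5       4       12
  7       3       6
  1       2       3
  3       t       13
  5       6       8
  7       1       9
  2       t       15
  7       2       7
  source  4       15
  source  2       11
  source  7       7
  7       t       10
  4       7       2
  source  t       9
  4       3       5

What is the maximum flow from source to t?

Augment source->t: bottleneck 9. Total 9.
Augment source->7->t: bottleneck 7. Total 16.
Augment source->2->t: bottleneck 11. Total 27.
Augment source->4->7->t: bottleneck 2. Total 29.
Augment source->4->3->t: bottleneck 5. Total 34.
Augment source->5->6->2->t: bottleneck 4. Total 38.
No augmenting path remains in the residual graph.

38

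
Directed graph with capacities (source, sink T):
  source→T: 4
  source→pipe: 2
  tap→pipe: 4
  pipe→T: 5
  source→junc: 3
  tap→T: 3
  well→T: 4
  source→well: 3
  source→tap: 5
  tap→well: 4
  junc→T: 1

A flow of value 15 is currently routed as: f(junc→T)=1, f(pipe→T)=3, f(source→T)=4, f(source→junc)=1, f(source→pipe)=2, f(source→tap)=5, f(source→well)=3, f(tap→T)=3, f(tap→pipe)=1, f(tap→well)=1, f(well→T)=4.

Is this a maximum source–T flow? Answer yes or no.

Yes

Residual reachable from source: {junc, source}; T is not reachable.
Saturated cut: source→tap, source→well, source→pipe, source→T, junc→T with total capacity 15 = current flow value. Flow is maximum.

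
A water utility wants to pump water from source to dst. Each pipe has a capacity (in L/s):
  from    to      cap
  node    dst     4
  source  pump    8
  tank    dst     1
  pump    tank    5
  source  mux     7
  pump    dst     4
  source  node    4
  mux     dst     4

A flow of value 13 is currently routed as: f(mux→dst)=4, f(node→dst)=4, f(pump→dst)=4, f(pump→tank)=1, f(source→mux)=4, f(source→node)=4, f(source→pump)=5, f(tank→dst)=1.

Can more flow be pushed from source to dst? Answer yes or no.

No

Residual reachable from source: {mux, pump, source, tank}; dst is not reachable.
Saturated cut: source→node, pump→dst, mux→dst, tank→dst with total capacity 13 = current flow value. Flow is maximum.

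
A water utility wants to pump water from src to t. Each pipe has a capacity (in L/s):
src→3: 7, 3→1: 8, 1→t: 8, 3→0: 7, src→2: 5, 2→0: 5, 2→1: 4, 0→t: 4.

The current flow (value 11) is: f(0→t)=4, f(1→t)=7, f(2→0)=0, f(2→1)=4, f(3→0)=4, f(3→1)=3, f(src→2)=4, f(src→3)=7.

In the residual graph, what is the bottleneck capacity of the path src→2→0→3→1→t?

Residual capacities along the path: src→2: 1, 2→0: 5, 0→3: 4, 3→1: 5, 1→t: 1.
Minimum is 1.

1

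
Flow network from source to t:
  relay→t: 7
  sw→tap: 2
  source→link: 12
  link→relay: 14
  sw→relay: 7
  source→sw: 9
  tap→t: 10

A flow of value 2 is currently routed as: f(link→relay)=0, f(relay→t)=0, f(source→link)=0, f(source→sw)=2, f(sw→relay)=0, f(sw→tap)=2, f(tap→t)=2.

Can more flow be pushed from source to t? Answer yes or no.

Residual path source→sw→relay→t has bottleneck 7 > 0.
Pushing 7 along it raises the flow to 9, so the given flow is not maximum.

Yes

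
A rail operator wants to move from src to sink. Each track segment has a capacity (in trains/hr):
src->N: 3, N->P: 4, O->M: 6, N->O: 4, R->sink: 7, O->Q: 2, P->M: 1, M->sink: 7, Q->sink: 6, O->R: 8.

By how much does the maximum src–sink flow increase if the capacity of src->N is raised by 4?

2

Original max flow = 3.
After raising cap(src->N), augmenting paths through that edge carry 2 more units.
New max flow = 5. Increase = 2.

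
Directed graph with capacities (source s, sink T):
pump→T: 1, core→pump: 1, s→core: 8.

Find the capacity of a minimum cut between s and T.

1

Max flow = 1 (via 1 augmenting path).
In the residual at optimum, the set reachable from s is {core, s}.
Cut edges: core→pump (cap 1). Sum = 1.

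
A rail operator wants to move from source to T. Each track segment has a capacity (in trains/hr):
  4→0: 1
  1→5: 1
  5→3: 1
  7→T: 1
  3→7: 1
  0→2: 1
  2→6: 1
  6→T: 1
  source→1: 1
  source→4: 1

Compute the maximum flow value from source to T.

Augment source→4→0→2→6→T: bottleneck 1. Total 1.
Augment source→1→5→3→7→T: bottleneck 1. Total 2.
No augmenting path remains in the residual graph.

2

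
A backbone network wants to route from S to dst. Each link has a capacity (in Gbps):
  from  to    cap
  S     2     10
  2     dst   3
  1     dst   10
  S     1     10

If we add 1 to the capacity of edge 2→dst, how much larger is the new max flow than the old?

Original max flow = 13.
After raising cap(2→dst), augmenting paths through that edge carry 1 more unit.
New max flow = 14. Increase = 1.

1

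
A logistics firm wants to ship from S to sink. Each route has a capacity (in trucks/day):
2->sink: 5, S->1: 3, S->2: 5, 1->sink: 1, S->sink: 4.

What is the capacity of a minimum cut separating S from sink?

Max flow = 10 (via 3 augmenting paths).
In the residual at optimum, the set reachable from S is {1, S}.
Cut edges: S->2 (cap 5), S->sink (cap 4), 1->sink (cap 1). Sum = 10.

10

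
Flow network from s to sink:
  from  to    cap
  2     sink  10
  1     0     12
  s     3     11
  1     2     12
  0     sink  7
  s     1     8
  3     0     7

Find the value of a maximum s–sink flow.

15

Augment s→3→0→sink: bottleneck 7. Total 7.
Augment s→1→2→sink: bottleneck 8. Total 15.
No augmenting path remains in the residual graph.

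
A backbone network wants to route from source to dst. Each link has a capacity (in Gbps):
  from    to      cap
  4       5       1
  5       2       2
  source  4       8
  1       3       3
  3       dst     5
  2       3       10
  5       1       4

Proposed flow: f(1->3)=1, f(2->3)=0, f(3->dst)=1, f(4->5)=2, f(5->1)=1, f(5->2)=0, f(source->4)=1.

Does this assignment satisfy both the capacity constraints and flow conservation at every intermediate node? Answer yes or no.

Capacity violated on 4->5: flow 2 > capacity 1.

No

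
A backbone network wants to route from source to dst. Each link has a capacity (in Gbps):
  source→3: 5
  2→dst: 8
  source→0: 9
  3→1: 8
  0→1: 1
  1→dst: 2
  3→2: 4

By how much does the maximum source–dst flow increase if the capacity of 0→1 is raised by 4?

Original max flow = 6.
Even with extra capacity on 0→1, another cut of capacity 6 remains binding.
New max flow = 6. Increase = 0.

0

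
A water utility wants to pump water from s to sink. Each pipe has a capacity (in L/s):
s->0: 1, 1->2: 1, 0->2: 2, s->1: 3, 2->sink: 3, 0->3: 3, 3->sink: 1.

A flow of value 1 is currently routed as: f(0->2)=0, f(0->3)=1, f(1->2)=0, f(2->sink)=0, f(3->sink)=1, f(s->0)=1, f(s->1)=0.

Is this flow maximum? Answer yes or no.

Residual path s->1->2->sink has bottleneck 1 > 0.
Pushing 1 along it raises the flow to 2, so the given flow is not maximum.

No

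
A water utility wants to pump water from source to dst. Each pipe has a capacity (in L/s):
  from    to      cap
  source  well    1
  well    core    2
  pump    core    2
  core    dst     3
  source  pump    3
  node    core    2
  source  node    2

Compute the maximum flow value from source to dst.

3

Augment source→node→core→dst: bottleneck 2. Total 2.
Augment source→well→core→dst: bottleneck 1. Total 3.
No augmenting path remains in the residual graph.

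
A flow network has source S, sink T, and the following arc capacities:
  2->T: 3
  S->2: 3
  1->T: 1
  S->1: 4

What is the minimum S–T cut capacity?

Max flow = 4 (via 2 augmenting paths).
In the residual at optimum, the set reachable from S is {1, S}.
Cut edges: S->2 (cap 3), 1->T (cap 1). Sum = 4.

4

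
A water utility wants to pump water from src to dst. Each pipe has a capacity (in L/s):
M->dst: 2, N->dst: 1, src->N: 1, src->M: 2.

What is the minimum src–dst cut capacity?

Max flow = 3 (via 2 augmenting paths).
In the residual at optimum, the set reachable from src is {src}.
Cut edges: src->N (cap 1), src->M (cap 2). Sum = 3.

3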